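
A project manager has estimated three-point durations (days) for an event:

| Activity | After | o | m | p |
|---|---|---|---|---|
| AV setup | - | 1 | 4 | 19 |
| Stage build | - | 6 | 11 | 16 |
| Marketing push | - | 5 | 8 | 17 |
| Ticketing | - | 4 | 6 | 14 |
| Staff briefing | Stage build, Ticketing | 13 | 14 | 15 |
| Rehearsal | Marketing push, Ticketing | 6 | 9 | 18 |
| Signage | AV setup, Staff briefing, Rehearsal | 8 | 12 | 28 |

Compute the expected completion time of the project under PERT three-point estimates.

39 days

te_AV setup = (1 + 4·4 + 19)/6 = 36/6 = 6
te_Stage build = (6 + 4·11 + 16)/6 = 66/6 = 11
te_Marketing push = (5 + 4·8 + 17)/6 = 54/6 = 9
te_Ticketing = (4 + 4·6 + 14)/6 = 42/6 = 7
te_Staff briefing = (13 + 4·14 + 15)/6 = 84/6 = 14
te_Rehearsal = (6 + 4·9 + 18)/6 = 60/6 = 10
te_Signage = (8 + 4·12 + 28)/6 = 84/6 = 14

Forward pass:
ES_AV setup = 0; EF_AV setup = 6
ES_Stage build = 0; EF_Stage build = 11
ES_Marketing push = 0; EF_Marketing push = 9
ES_Ticketing = 0; EF_Ticketing = 7
ES_Staff briefing = max(EF_Stage build=11, EF_Ticketing=7) = 11; EF_Staff briefing = 11+14 = 25
ES_Rehearsal = max(EF_Marketing push=9, EF_Ticketing=7) = 9; EF_Rehearsal = 9+10 = 19
ES_Signage = max(EF_AV setup=6, EF_Staff briefing=25, EF_Rehearsal=19) = 25; EF_Signage = 25+14 = 39
Expected project duration μ = 39 days. Critical path: Stage build → Staff briefing → Signage.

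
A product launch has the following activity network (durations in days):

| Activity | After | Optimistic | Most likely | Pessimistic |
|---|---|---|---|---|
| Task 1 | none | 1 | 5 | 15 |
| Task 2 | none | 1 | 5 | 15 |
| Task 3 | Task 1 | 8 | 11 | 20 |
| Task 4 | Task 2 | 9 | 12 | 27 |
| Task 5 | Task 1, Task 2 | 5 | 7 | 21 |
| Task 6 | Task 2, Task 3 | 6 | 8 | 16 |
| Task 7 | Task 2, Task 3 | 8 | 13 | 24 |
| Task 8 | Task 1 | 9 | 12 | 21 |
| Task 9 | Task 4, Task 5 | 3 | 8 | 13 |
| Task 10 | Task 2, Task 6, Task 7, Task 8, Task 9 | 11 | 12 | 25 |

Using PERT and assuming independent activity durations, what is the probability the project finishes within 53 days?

0.932

te_Task 1 = (1 + 4·5 + 15)/6 = 36/6 = 6; σ²_Task 1 = ((15−1)/6)² = 5.444
te_Task 2 = (1 + 4·5 + 15)/6 = 36/6 = 6; σ²_Task 2 = ((15−1)/6)² = 5.444
te_Task 3 = (8 + 4·11 + 20)/6 = 72/6 = 12; σ²_Task 3 = ((20−8)/6)² = 4.000
te_Task 4 = (9 + 4·12 + 27)/6 = 84/6 = 14; σ²_Task 4 = ((27−9)/6)² = 9.000
te_Task 5 = (5 + 4·7 + 21)/6 = 54/6 = 9; σ²_Task 5 = ((21−5)/6)² = 7.111
te_Task 6 = (6 + 4·8 + 16)/6 = 54/6 = 9; σ²_Task 6 = ((16−6)/6)² = 2.778
te_Task 7 = (8 + 4·13 + 24)/6 = 84/6 = 14; σ²_Task 7 = ((24−8)/6)² = 7.111
te_Task 8 = (9 + 4·12 + 21)/6 = 78/6 = 13; σ²_Task 8 = ((21−9)/6)² = 4.000
te_Task 9 = (3 + 4·8 + 13)/6 = 48/6 = 8; σ²_Task 9 = ((13−3)/6)² = 2.778
te_Task 10 = (11 + 4·12 + 25)/6 = 84/6 = 14; σ²_Task 10 = ((25−11)/6)² = 5.444

Forward pass:
ES_Task 1 = 0; EF_Task 1 = 6
ES_Task 2 = 0; EF_Task 2 = 6
ES_Task 3 = 6; EF_Task 3 = 6+12 = 18
ES_Task 4 = 6; EF_Task 4 = 6+14 = 20
ES_Task 5 = max(EF_Task 1=6, EF_Task 2=6) = 6; EF_Task 5 = 6+9 = 15
ES_Task 6 = max(EF_Task 2=6, EF_Task 3=18) = 18; EF_Task 6 = 18+9 = 27
ES_Task 7 = max(EF_Task 2=6, EF_Task 3=18) = 18; EF_Task 7 = 18+14 = 32
ES_Task 8 = 6; EF_Task 8 = 6+13 = 19
ES_Task 9 = max(EF_Task 4=20, EF_Task 5=15) = 20; EF_Task 9 = 20+8 = 28
ES_Task 10 = max(EF_Task 2=6, EF_Task 6=27, EF_Task 7=32, EF_Task 8=19, EF_Task 9=28) = 32; EF_Task 10 = 32+14 = 46
Expected project duration μ = 46 days. Critical path: Task 1 → Task 3 → Task 7 → Task 10.

Variance along critical path = 5.444 + 4.000 + 7.111 + 5.444 = 22.000; σ = √22.000 = 4.690 days.
Z = (53 − 46) / 4.690 = 1.492
P(T ≤ 53) = Φ(1.492) ≈ 0.932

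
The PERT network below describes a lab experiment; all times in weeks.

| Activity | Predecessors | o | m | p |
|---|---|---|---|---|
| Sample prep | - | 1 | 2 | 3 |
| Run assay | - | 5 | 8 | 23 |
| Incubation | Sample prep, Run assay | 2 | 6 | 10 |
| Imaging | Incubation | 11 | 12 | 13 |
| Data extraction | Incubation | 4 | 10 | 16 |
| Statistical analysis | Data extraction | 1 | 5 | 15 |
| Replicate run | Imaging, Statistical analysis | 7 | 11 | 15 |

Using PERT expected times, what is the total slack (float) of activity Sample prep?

te_Sample prep = (1 + 4·2 + 3)/6 = 12/6 = 2
te_Run assay = (5 + 4·8 + 23)/6 = 60/6 = 10
te_Incubation = (2 + 4·6 + 10)/6 = 36/6 = 6
te_Imaging = (11 + 4·12 + 13)/6 = 72/6 = 12
te_Data extraction = (4 + 4·10 + 16)/6 = 60/6 = 10
te_Statistical analysis = (1 + 4·5 + 15)/6 = 36/6 = 6
te_Replicate run = (7 + 4·11 + 15)/6 = 66/6 = 11

Forward pass:
ES_Sample prep = 0; EF_Sample prep = 2
ES_Run assay = 0; EF_Run assay = 10
ES_Incubation = max(EF_Sample prep=2, EF_Run assay=10) = 10; EF_Incubation = 10+6 = 16
ES_Imaging = 16; EF_Imaging = 16+12 = 28
ES_Data extraction = 16; EF_Data extraction = 16+10 = 26
ES_Statistical analysis = 26; EF_Statistical analysis = 26+6 = 32
ES_Replicate run = max(EF_Imaging=28, EF_Statistical analysis=32) = 32; EF_Replicate run = 32+11 = 43
Expected project duration μ = 43 weeks. Critical path: Run assay → Incubation → Data extraction → Statistical analysis → Replicate run.

Backward pass:
LF_Replicate run = 43; LS_Replicate run = 43−11 = 32
LF_Statistical analysis = LS_Replicate run = 32; LS_Statistical analysis = 32−6 = 26
LF_Data extraction = LS_Statistical analysis = 26; LS_Data extraction = 26−10 = 16
LF_Imaging = LS_Replicate run = 32; LS_Imaging = 32−12 = 20
LF_Incubation = min(LS_Imaging=20, LS_Data extraction=16) = 16; LS_Incubation = 16−6 = 10
LF_Run assay = LS_Incubation = 10; LS_Run assay = 10−10 = 0
LF_Sample prep = LS_Incubation = 10; LS_Sample prep = 10−2 = 8
Slack_Sample prep = LS_Sample prep − ES_Sample prep = 8 − 0 = 8

8 weeks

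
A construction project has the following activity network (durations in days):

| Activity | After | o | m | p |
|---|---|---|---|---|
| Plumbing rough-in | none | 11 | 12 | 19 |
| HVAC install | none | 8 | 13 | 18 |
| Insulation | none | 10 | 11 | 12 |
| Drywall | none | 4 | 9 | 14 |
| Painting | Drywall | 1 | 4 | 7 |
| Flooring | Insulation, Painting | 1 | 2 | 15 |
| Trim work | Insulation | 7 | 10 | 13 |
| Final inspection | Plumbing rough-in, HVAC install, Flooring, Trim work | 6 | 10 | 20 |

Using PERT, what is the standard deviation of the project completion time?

2.56 days

te_Plumbing rough-in = (11 + 4·12 + 19)/6 = 78/6 = 13; σ²_Plumbing rough-in = ((19−11)/6)² = 1.778
te_HVAC install = (8 + 4·13 + 18)/6 = 78/6 = 13; σ²_HVAC install = ((18−8)/6)² = 2.778
te_Insulation = (10 + 4·11 + 12)/6 = 66/6 = 11; σ²_Insulation = ((12−10)/6)² = 0.111
te_Drywall = (4 + 4·9 + 14)/6 = 54/6 = 9; σ²_Drywall = ((14−4)/6)² = 2.778
te_Painting = (1 + 4·4 + 7)/6 = 24/6 = 4; σ²_Painting = ((7−1)/6)² = 1.000
te_Flooring = (1 + 4·2 + 15)/6 = 24/6 = 4; σ²_Flooring = ((15−1)/6)² = 5.444
te_Trim work = (7 + 4·10 + 13)/6 = 60/6 = 10; σ²_Trim work = ((13−7)/6)² = 1.000
te_Final inspection = (6 + 4·10 + 20)/6 = 66/6 = 11; σ²_Final inspection = ((20−6)/6)² = 5.444

Forward pass:
ES_Plumbing rough-in = 0; EF_Plumbing rough-in = 13
ES_HVAC install = 0; EF_HVAC install = 13
ES_Insulation = 0; EF_Insulation = 11
ES_Drywall = 0; EF_Drywall = 9
ES_Painting = 9; EF_Painting = 9+4 = 13
ES_Flooring = max(EF_Insulation=11, EF_Painting=13) = 13; EF_Flooring = 13+4 = 17
ES_Trim work = 11; EF_Trim work = 11+10 = 21
ES_Final inspection = max(EF_Plumbing rough-in=13, EF_HVAC install=13, EF_Flooring=17, EF_Trim work=21) = 21; EF_Final inspection = 21+11 = 32
Expected project duration μ = 32 days. Critical path: Insulation → Trim work → Final inspection.

Variance along critical path = 0.111 + 1.000 + 5.444 = 6.556
σ = √6.556 = 2.560 days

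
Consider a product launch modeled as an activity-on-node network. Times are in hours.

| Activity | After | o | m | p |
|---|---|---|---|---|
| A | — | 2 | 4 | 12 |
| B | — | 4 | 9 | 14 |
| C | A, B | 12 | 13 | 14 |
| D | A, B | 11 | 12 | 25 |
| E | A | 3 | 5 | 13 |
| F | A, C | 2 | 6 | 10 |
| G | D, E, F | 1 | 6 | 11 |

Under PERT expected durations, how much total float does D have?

te_A = (2 + 4·4 + 12)/6 = 30/6 = 5
te_B = (4 + 4·9 + 14)/6 = 54/6 = 9
te_C = (12 + 4·13 + 14)/6 = 78/6 = 13
te_D = (11 + 4·12 + 25)/6 = 84/6 = 14
te_E = (3 + 4·5 + 13)/6 = 36/6 = 6
te_F = (2 + 4·6 + 10)/6 = 36/6 = 6
te_G = (1 + 4·6 + 11)/6 = 36/6 = 6

Forward pass:
ES_A = 0; EF_A = 5
ES_B = 0; EF_B = 9
ES_C = max(EF_A=5, EF_B=9) = 9; EF_C = 9+13 = 22
ES_D = max(EF_A=5, EF_B=9) = 9; EF_D = 9+14 = 23
ES_E = 5; EF_E = 5+6 = 11
ES_F = max(EF_A=5, EF_C=22) = 22; EF_F = 22+6 = 28
ES_G = max(EF_D=23, EF_E=11, EF_F=28) = 28; EF_G = 28+6 = 34
Expected project duration μ = 34 hours. Critical path: B → C → F → G.

Backward pass:
LF_G = 34; LS_G = 34−6 = 28
LF_F = LS_G = 28; LS_F = 28−6 = 22
LF_E = LS_G = 28; LS_E = 28−6 = 22
LF_D = LS_G = 28; LS_D = 28−14 = 14
LF_C = LS_F = 22; LS_C = 22−13 = 9
LF_B = min(LS_C=9, LS_D=14) = 9; LS_B = 9−9 = 0
LF_A = min(LS_C=9, LS_D=14, LS_E=22, LS_F=22) = 9; LS_A = 9−5 = 4
Slack_D = LS_D − ES_D = 14 − 9 = 5

5 hours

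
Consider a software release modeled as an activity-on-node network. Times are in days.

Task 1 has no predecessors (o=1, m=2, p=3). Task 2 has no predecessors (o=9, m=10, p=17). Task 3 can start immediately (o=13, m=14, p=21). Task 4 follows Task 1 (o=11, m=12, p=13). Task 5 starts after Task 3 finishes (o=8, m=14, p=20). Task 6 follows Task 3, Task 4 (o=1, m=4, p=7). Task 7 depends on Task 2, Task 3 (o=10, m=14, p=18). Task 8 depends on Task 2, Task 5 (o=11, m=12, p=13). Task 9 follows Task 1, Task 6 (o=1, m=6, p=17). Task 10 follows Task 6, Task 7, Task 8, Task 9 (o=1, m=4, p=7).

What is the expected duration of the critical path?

45 days

te_Task 1 = (1 + 4·2 + 3)/6 = 12/6 = 2
te_Task 2 = (9 + 4·10 + 17)/6 = 66/6 = 11
te_Task 3 = (13 + 4·14 + 21)/6 = 90/6 = 15
te_Task 4 = (11 + 4·12 + 13)/6 = 72/6 = 12
te_Task 5 = (8 + 4·14 + 20)/6 = 84/6 = 14
te_Task 6 = (1 + 4·4 + 7)/6 = 24/6 = 4
te_Task 7 = (10 + 4·14 + 18)/6 = 84/6 = 14
te_Task 8 = (11 + 4·12 + 13)/6 = 72/6 = 12
te_Task 9 = (1 + 4·6 + 17)/6 = 42/6 = 7
te_Task 10 = (1 + 4·4 + 7)/6 = 24/6 = 4

Forward pass:
ES_Task 1 = 0; EF_Task 1 = 2
ES_Task 2 = 0; EF_Task 2 = 11
ES_Task 3 = 0; EF_Task 3 = 15
ES_Task 4 = 2; EF_Task 4 = 2+12 = 14
ES_Task 5 = 15; EF_Task 5 = 15+14 = 29
ES_Task 6 = max(EF_Task 3=15, EF_Task 4=14) = 15; EF_Task 6 = 15+4 = 19
ES_Task 7 = max(EF_Task 2=11, EF_Task 3=15) = 15; EF_Task 7 = 15+14 = 29
ES_Task 8 = max(EF_Task 2=11, EF_Task 5=29) = 29; EF_Task 8 = 29+12 = 41
ES_Task 9 = max(EF_Task 1=2, EF_Task 6=19) = 19; EF_Task 9 = 19+7 = 26
ES_Task 10 = max(EF_Task 6=19, EF_Task 7=29, EF_Task 8=41, EF_Task 9=26) = 41; EF_Task 10 = 41+4 = 45
Expected project duration μ = 45 days. Critical path: Task 3 → Task 5 → Task 8 → Task 10.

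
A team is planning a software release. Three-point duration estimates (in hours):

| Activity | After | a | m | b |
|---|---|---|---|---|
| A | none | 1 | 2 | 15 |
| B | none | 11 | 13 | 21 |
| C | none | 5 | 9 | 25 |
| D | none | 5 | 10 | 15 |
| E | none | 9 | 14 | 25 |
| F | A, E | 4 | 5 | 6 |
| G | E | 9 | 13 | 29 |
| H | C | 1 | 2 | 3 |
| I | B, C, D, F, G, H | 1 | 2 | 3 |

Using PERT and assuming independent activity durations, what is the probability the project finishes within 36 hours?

te_A = (1 + 4·2 + 15)/6 = 24/6 = 4; σ²_A = ((15−1)/6)² = 5.444
te_B = (11 + 4·13 + 21)/6 = 84/6 = 14; σ²_B = ((21−11)/6)² = 2.778
te_C = (5 + 4·9 + 25)/6 = 66/6 = 11; σ²_C = ((25−5)/6)² = 11.111
te_D = (5 + 4·10 + 15)/6 = 60/6 = 10; σ²_D = ((15−5)/6)² = 2.778
te_E = (9 + 4·14 + 25)/6 = 90/6 = 15; σ²_E = ((25−9)/6)² = 7.111
te_F = (4 + 4·5 + 6)/6 = 30/6 = 5; σ²_F = ((6−4)/6)² = 0.111
te_G = (9 + 4·13 + 29)/6 = 90/6 = 15; σ²_G = ((29−9)/6)² = 11.111
te_H = (1 + 4·2 + 3)/6 = 12/6 = 2; σ²_H = ((3−1)/6)² = 0.111
te_I = (1 + 4·2 + 3)/6 = 12/6 = 2; σ²_I = ((3−1)/6)² = 0.111

Forward pass:
ES_A = 0; EF_A = 4
ES_B = 0; EF_B = 14
ES_C = 0; EF_C = 11
ES_D = 0; EF_D = 10
ES_E = 0; EF_E = 15
ES_F = max(EF_A=4, EF_E=15) = 15; EF_F = 15+5 = 20
ES_G = 15; EF_G = 15+15 = 30
ES_H = 11; EF_H = 11+2 = 13
ES_I = max(EF_B=14, EF_C=11, EF_D=10, EF_F=20, EF_G=30, EF_H=13) = 30; EF_I = 30+2 = 32
Expected project duration μ = 32 hours. Critical path: E → G → I.

Variance along critical path = 7.111 + 11.111 + 0.111 = 18.333; σ = √18.333 = 4.282 hours.
Z = (36 − 32) / 4.282 = 0.934
P(T ≤ 36) = Φ(0.934) ≈ 0.825

0.825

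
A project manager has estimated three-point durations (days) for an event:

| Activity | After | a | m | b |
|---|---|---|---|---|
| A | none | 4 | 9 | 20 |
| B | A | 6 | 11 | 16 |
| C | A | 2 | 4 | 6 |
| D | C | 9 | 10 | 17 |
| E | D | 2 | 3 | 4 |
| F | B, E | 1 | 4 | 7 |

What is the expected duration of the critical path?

te_A = (4 + 4·9 + 20)/6 = 60/6 = 10
te_B = (6 + 4·11 + 16)/6 = 66/6 = 11
te_C = (2 + 4·4 + 6)/6 = 24/6 = 4
te_D = (9 + 4·10 + 17)/6 = 66/6 = 11
te_E = (2 + 4·3 + 4)/6 = 18/6 = 3
te_F = (1 + 4·4 + 7)/6 = 24/6 = 4

Forward pass:
ES_A = 0; EF_A = 10
ES_B = 10; EF_B = 10+11 = 21
ES_C = 10; EF_C = 10+4 = 14
ES_D = 14; EF_D = 14+11 = 25
ES_E = 25; EF_E = 25+3 = 28
ES_F = max(EF_B=21, EF_E=28) = 28; EF_F = 28+4 = 32
Expected project duration μ = 32 days. Critical path: A → C → D → E → F.

32 days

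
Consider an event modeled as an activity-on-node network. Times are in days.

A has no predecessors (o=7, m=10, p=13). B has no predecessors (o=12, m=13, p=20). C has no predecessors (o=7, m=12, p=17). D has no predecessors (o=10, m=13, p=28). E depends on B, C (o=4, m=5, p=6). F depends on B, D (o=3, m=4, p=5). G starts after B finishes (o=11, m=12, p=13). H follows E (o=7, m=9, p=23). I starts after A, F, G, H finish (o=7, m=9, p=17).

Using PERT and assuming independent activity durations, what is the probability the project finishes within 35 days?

te_A = (7 + 4·10 + 13)/6 = 60/6 = 10; σ²_A = ((13−7)/6)² = 1.000
te_B = (12 + 4·13 + 20)/6 = 84/6 = 14; σ²_B = ((20−12)/6)² = 1.778
te_C = (7 + 4·12 + 17)/6 = 72/6 = 12; σ²_C = ((17−7)/6)² = 2.778
te_D = (10 + 4·13 + 28)/6 = 90/6 = 15; σ²_D = ((28−10)/6)² = 9.000
te_E = (4 + 4·5 + 6)/6 = 30/6 = 5; σ²_E = ((6−4)/6)² = 0.111
te_F = (3 + 4·4 + 5)/6 = 24/6 = 4; σ²_F = ((5−3)/6)² = 0.111
te_G = (11 + 4·12 + 13)/6 = 72/6 = 12; σ²_G = ((13−11)/6)² = 0.111
te_H = (7 + 4·9 + 23)/6 = 66/6 = 11; σ²_H = ((23−7)/6)² = 7.111
te_I = (7 + 4·9 + 17)/6 = 60/6 = 10; σ²_I = ((17−7)/6)² = 2.778

Forward pass:
ES_A = 0; EF_A = 10
ES_B = 0; EF_B = 14
ES_C = 0; EF_C = 12
ES_D = 0; EF_D = 15
ES_E = max(EF_B=14, EF_C=12) = 14; EF_E = 14+5 = 19
ES_F = max(EF_B=14, EF_D=15) = 15; EF_F = 15+4 = 19
ES_G = 14; EF_G = 14+12 = 26
ES_H = 19; EF_H = 19+11 = 30
ES_I = max(EF_A=10, EF_F=19, EF_G=26, EF_H=30) = 30; EF_I = 30+10 = 40
Expected project duration μ = 40 days. Critical path: B → E → H → I.

Variance along critical path = 1.778 + 0.111 + 7.111 + 2.778 = 11.778; σ = √11.778 = 3.432 days.
Z = (35 − 40) / 3.432 = -1.457
P(T ≤ 35) = Φ(-1.457) ≈ 0.073

0.073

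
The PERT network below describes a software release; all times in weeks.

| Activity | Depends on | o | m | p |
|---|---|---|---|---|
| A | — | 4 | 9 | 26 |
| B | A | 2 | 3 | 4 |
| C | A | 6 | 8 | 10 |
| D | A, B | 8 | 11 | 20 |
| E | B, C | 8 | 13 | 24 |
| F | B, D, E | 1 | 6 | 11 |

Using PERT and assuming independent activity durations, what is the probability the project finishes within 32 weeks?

0.076

te_A = (4 + 4·9 + 26)/6 = 66/6 = 11; σ²_A = ((26−4)/6)² = 13.444
te_B = (2 + 4·3 + 4)/6 = 18/6 = 3; σ²_B = ((4−2)/6)² = 0.111
te_C = (6 + 4·8 + 10)/6 = 48/6 = 8; σ²_C = ((10−6)/6)² = 0.444
te_D = (8 + 4·11 + 20)/6 = 72/6 = 12; σ²_D = ((20−8)/6)² = 4.000
te_E = (8 + 4·13 + 24)/6 = 84/6 = 14; σ²_E = ((24−8)/6)² = 7.111
te_F = (1 + 4·6 + 11)/6 = 36/6 = 6; σ²_F = ((11−1)/6)² = 2.778

Forward pass:
ES_A = 0; EF_A = 11
ES_B = 11; EF_B = 11+3 = 14
ES_C = 11; EF_C = 11+8 = 19
ES_D = max(EF_A=11, EF_B=14) = 14; EF_D = 14+12 = 26
ES_E = max(EF_B=14, EF_C=19) = 19; EF_E = 19+14 = 33
ES_F = max(EF_B=14, EF_D=26, EF_E=33) = 33; EF_F = 33+6 = 39
Expected project duration μ = 39 weeks. Critical path: A → C → E → F.

Variance along critical path = 13.444 + 0.444 + 7.111 + 2.778 = 23.778; σ = √23.778 = 4.876 weeks.
Z = (32 − 39) / 4.876 = -1.436
P(T ≤ 32) = Φ(-1.436) ≈ 0.076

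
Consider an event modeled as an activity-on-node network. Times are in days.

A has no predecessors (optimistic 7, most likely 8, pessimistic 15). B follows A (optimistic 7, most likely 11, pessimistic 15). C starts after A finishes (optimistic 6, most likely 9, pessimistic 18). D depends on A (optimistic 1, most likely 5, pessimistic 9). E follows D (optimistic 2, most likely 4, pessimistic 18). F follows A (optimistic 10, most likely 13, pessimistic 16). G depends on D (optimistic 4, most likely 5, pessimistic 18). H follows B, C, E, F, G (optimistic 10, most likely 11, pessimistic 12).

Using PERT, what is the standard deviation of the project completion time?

te_A = (7 + 4·8 + 15)/6 = 54/6 = 9; σ²_A = ((15−7)/6)² = 1.778
te_B = (7 + 4·11 + 15)/6 = 66/6 = 11; σ²_B = ((15−7)/6)² = 1.778
te_C = (6 + 4·9 + 18)/6 = 60/6 = 10; σ²_C = ((18−6)/6)² = 4.000
te_D = (1 + 4·5 + 9)/6 = 30/6 = 5; σ²_D = ((9−1)/6)² = 1.778
te_E = (2 + 4·4 + 18)/6 = 36/6 = 6; σ²_E = ((18−2)/6)² = 7.111
te_F = (10 + 4·13 + 16)/6 = 78/6 = 13; σ²_F = ((16−10)/6)² = 1.000
te_G = (4 + 4·5 + 18)/6 = 42/6 = 7; σ²_G = ((18−4)/6)² = 5.444
te_H = (10 + 4·11 + 12)/6 = 66/6 = 11; σ²_H = ((12−10)/6)² = 0.111

Forward pass:
ES_A = 0; EF_A = 9
ES_B = 9; EF_B = 9+11 = 20
ES_C = 9; EF_C = 9+10 = 19
ES_D = 9; EF_D = 9+5 = 14
ES_E = 14; EF_E = 14+6 = 20
ES_F = 9; EF_F = 9+13 = 22
ES_G = 14; EF_G = 14+7 = 21
ES_H = max(EF_B=20, EF_C=19, EF_E=20, EF_F=22, EF_G=21) = 22; EF_H = 22+11 = 33
Expected project duration μ = 33 days. Critical path: A → F → H.

Variance along critical path = 1.778 + 1.000 + 0.111 = 2.889
σ = √2.889 = 1.700 days

1.70 days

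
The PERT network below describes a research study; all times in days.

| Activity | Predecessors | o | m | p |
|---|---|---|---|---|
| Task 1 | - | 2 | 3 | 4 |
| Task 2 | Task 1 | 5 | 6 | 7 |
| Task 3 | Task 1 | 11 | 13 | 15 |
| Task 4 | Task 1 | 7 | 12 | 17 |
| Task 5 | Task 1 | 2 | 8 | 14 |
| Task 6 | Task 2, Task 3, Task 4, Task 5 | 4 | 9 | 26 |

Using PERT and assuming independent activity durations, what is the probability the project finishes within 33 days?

0.946

te_Task 1 = (2 + 4·3 + 4)/6 = 18/6 = 3; σ²_Task 1 = ((4−2)/6)² = 0.111
te_Task 2 = (5 + 4·6 + 7)/6 = 36/6 = 6; σ²_Task 2 = ((7−5)/6)² = 0.111
te_Task 3 = (11 + 4·13 + 15)/6 = 78/6 = 13; σ²_Task 3 = ((15−11)/6)² = 0.444
te_Task 4 = (7 + 4·12 + 17)/6 = 72/6 = 12; σ²_Task 4 = ((17−7)/6)² = 2.778
te_Task 5 = (2 + 4·8 + 14)/6 = 48/6 = 8; σ²_Task 5 = ((14−2)/6)² = 4.000
te_Task 6 = (4 + 4·9 + 26)/6 = 66/6 = 11; σ²_Task 6 = ((26−4)/6)² = 13.444

Forward pass:
ES_Task 1 = 0; EF_Task 1 = 3
ES_Task 2 = 3; EF_Task 2 = 3+6 = 9
ES_Task 3 = 3; EF_Task 3 = 3+13 = 16
ES_Task 4 = 3; EF_Task 4 = 3+12 = 15
ES_Task 5 = 3; EF_Task 5 = 3+8 = 11
ES_Task 6 = max(EF_Task 2=9, EF_Task 3=16, EF_Task 4=15, EF_Task 5=11) = 16; EF_Task 6 = 16+11 = 27
Expected project duration μ = 27 days. Critical path: Task 1 → Task 3 → Task 6.

Variance along critical path = 0.111 + 0.444 + 13.444 = 14.000; σ = √14.000 = 3.742 days.
Z = (33 − 27) / 3.742 = 1.604
P(T ≤ 33) = Φ(1.604) ≈ 0.946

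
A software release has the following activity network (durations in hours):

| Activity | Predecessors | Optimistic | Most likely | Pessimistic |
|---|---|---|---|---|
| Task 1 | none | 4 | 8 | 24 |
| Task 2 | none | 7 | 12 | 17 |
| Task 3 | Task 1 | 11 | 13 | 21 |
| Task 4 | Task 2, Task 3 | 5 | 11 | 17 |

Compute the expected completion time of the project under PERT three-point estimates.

te_Task 1 = (4 + 4·8 + 24)/6 = 60/6 = 10
te_Task 2 = (7 + 4·12 + 17)/6 = 72/6 = 12
te_Task 3 = (11 + 4·13 + 21)/6 = 84/6 = 14
te_Task 4 = (5 + 4·11 + 17)/6 = 66/6 = 11

Forward pass:
ES_Task 1 = 0; EF_Task 1 = 10
ES_Task 2 = 0; EF_Task 2 = 12
ES_Task 3 = 10; EF_Task 3 = 10+14 = 24
ES_Task 4 = max(EF_Task 2=12, EF_Task 3=24) = 24; EF_Task 4 = 24+11 = 35
Expected project duration μ = 35 hours. Critical path: Task 1 → Task 3 → Task 4.

35 hours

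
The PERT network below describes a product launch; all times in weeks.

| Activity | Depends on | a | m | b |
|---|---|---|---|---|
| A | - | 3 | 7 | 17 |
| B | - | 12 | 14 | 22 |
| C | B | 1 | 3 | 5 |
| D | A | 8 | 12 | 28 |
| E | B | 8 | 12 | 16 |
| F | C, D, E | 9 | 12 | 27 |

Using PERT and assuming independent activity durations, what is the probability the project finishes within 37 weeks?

te_A = (3 + 4·7 + 17)/6 = 48/6 = 8; σ²_A = ((17−3)/6)² = 5.444
te_B = (12 + 4·14 + 22)/6 = 90/6 = 15; σ²_B = ((22−12)/6)² = 2.778
te_C = (1 + 4·3 + 5)/6 = 18/6 = 3; σ²_C = ((5−1)/6)² = 0.444
te_D = (8 + 4·12 + 28)/6 = 84/6 = 14; σ²_D = ((28−8)/6)² = 11.111
te_E = (8 + 4·12 + 16)/6 = 72/6 = 12; σ²_E = ((16−8)/6)² = 1.778
te_F = (9 + 4·12 + 27)/6 = 84/6 = 14; σ²_F = ((27−9)/6)² = 9.000

Forward pass:
ES_A = 0; EF_A = 8
ES_B = 0; EF_B = 15
ES_C = 15; EF_C = 15+3 = 18
ES_D = 8; EF_D = 8+14 = 22
ES_E = 15; EF_E = 15+12 = 27
ES_F = max(EF_C=18, EF_D=22, EF_E=27) = 27; EF_F = 27+14 = 41
Expected project duration μ = 41 weeks. Critical path: B → E → F.

Variance along critical path = 2.778 + 1.778 + 9.000 = 13.556; σ = √13.556 = 3.682 weeks.
Z = (37 − 41) / 3.682 = -1.086
P(T ≤ 37) = Φ(-1.086) ≈ 0.139

0.139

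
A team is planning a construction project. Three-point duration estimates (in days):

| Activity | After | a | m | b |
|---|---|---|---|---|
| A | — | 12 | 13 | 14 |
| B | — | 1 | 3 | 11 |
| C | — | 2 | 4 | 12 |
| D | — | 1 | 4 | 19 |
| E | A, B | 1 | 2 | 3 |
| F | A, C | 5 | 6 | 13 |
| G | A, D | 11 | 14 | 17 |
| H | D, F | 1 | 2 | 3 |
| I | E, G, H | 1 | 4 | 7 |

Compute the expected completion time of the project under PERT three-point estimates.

31 days

te_A = (12 + 4·13 + 14)/6 = 78/6 = 13
te_B = (1 + 4·3 + 11)/6 = 24/6 = 4
te_C = (2 + 4·4 + 12)/6 = 30/6 = 5
te_D = (1 + 4·4 + 19)/6 = 36/6 = 6
te_E = (1 + 4·2 + 3)/6 = 12/6 = 2
te_F = (5 + 4·6 + 13)/6 = 42/6 = 7
te_G = (11 + 4·14 + 17)/6 = 84/6 = 14
te_H = (1 + 4·2 + 3)/6 = 12/6 = 2
te_I = (1 + 4·4 + 7)/6 = 24/6 = 4

Forward pass:
ES_A = 0; EF_A = 13
ES_B = 0; EF_B = 4
ES_C = 0; EF_C = 5
ES_D = 0; EF_D = 6
ES_E = max(EF_A=13, EF_B=4) = 13; EF_E = 13+2 = 15
ES_F = max(EF_A=13, EF_C=5) = 13; EF_F = 13+7 = 20
ES_G = max(EF_A=13, EF_D=6) = 13; EF_G = 13+14 = 27
ES_H = max(EF_D=6, EF_F=20) = 20; EF_H = 20+2 = 22
ES_I = max(EF_E=15, EF_G=27, EF_H=22) = 27; EF_I = 27+4 = 31
Expected project duration μ = 31 days. Critical path: A → G → I.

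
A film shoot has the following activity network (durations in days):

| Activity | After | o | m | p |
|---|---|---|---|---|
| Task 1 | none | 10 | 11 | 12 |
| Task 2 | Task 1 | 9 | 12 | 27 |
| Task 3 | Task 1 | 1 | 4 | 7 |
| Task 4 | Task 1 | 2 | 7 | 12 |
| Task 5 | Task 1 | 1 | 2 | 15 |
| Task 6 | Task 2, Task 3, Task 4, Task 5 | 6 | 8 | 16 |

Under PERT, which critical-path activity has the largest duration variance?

te_Task 1 = (10 + 4·11 + 12)/6 = 66/6 = 11; σ²_Task 1 = ((12−10)/6)² = 0.111
te_Task 2 = (9 + 4·12 + 27)/6 = 84/6 = 14; σ²_Task 2 = ((27−9)/6)² = 9.000
te_Task 3 = (1 + 4·4 + 7)/6 = 24/6 = 4; σ²_Task 3 = ((7−1)/6)² = 1.000
te_Task 4 = (2 + 4·7 + 12)/6 = 42/6 = 7; σ²_Task 4 = ((12−2)/6)² = 2.778
te_Task 5 = (1 + 4·2 + 15)/6 = 24/6 = 4; σ²_Task 5 = ((15−1)/6)² = 5.444
te_Task 6 = (6 + 4·8 + 16)/6 = 54/6 = 9; σ²_Task 6 = ((16−6)/6)² = 2.778

Forward pass:
ES_Task 1 = 0; EF_Task 1 = 11
ES_Task 2 = 11; EF_Task 2 = 11+14 = 25
ES_Task 3 = 11; EF_Task 3 = 11+4 = 15
ES_Task 4 = 11; EF_Task 4 = 11+7 = 18
ES_Task 5 = 11; EF_Task 5 = 11+4 = 15
ES_Task 6 = max(EF_Task 2=25, EF_Task 3=15, EF_Task 4=18, EF_Task 5=15) = 25; EF_Task 6 = 25+9 = 34
Expected project duration μ = 34 days. Critical path: Task 1 → Task 2 → Task 6.

Variances on critical path: σ²_Task 1=0.111, σ²_Task 2=9.000, σ²_Task 6=2.778.
Largest is σ²_Task 2 = 9.000.

Task 2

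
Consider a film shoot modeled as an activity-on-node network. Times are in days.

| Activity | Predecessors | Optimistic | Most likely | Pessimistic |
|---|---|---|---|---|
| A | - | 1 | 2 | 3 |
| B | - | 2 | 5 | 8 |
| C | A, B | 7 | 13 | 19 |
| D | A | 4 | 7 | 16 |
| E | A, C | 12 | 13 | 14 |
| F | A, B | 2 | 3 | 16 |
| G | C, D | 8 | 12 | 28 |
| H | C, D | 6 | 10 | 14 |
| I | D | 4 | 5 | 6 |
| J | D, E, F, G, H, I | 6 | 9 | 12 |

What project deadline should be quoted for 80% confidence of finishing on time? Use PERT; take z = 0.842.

44.5 days

te_A = (1 + 4·2 + 3)/6 = 12/6 = 2; σ²_A = ((3−1)/6)² = 0.111
te_B = (2 + 4·5 + 8)/6 = 30/6 = 5; σ²_B = ((8−2)/6)² = 1.000
te_C = (7 + 4·13 + 19)/6 = 78/6 = 13; σ²_C = ((19−7)/6)² = 4.000
te_D = (4 + 4·7 + 16)/6 = 48/6 = 8; σ²_D = ((16−4)/6)² = 4.000
te_E = (12 + 4·13 + 14)/6 = 78/6 = 13; σ²_E = ((14−12)/6)² = 0.111
te_F = (2 + 4·3 + 16)/6 = 30/6 = 5; σ²_F = ((16−2)/6)² = 5.444
te_G = (8 + 4·12 + 28)/6 = 84/6 = 14; σ²_G = ((28−8)/6)² = 11.111
te_H = (6 + 4·10 + 14)/6 = 60/6 = 10; σ²_H = ((14−6)/6)² = 1.778
te_I = (4 + 4·5 + 6)/6 = 30/6 = 5; σ²_I = ((6−4)/6)² = 0.111
te_J = (6 + 4·9 + 12)/6 = 54/6 = 9; σ²_J = ((12−6)/6)² = 1.000

Forward pass:
ES_A = 0; EF_A = 2
ES_B = 0; EF_B = 5
ES_C = max(EF_A=2, EF_B=5) = 5; EF_C = 5+13 = 18
ES_D = 2; EF_D = 2+8 = 10
ES_E = max(EF_A=2, EF_C=18) = 18; EF_E = 18+13 = 31
ES_F = max(EF_A=2, EF_B=5) = 5; EF_F = 5+5 = 10
ES_G = max(EF_C=18, EF_D=10) = 18; EF_G = 18+14 = 32
ES_H = max(EF_C=18, EF_D=10) = 18; EF_H = 18+10 = 28
ES_I = 10; EF_I = 10+5 = 15
ES_J = max(EF_D=10, EF_E=31, EF_F=10, EF_G=32, EF_H=28, EF_I=15) = 32; EF_J = 32+9 = 41
Expected project duration μ = 41 days. Critical path: B → C → G → J.

Variance along critical path = 1.000 + 4.000 + 11.111 + 1.000 = 17.111; σ = 4.137 days.
D = μ + z·σ = 41 + 0.842·4.137 = 44.5 days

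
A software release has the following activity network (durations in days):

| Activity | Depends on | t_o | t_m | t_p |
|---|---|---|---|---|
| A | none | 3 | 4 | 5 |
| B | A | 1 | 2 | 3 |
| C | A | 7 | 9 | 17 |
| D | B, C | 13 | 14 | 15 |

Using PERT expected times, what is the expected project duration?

28 days

te_A = (3 + 4·4 + 5)/6 = 24/6 = 4
te_B = (1 + 4·2 + 3)/6 = 12/6 = 2
te_C = (7 + 4·9 + 17)/6 = 60/6 = 10
te_D = (13 + 4·14 + 15)/6 = 84/6 = 14

Forward pass:
ES_A = 0; EF_A = 4
ES_B = 4; EF_B = 4+2 = 6
ES_C = 4; EF_C = 4+10 = 14
ES_D = max(EF_B=6, EF_C=14) = 14; EF_D = 14+14 = 28
Expected project duration μ = 28 days. Critical path: A → C → D.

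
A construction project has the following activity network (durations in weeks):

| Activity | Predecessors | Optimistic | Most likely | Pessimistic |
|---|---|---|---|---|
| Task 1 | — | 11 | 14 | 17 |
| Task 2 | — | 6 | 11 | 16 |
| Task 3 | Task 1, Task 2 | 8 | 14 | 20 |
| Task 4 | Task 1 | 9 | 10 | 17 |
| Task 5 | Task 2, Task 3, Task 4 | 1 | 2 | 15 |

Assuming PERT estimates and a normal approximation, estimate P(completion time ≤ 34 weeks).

te_Task 1 = (11 + 4·14 + 17)/6 = 84/6 = 14; σ²_Task 1 = ((17−11)/6)² = 1.000
te_Task 2 = (6 + 4·11 + 16)/6 = 66/6 = 11; σ²_Task 2 = ((16−6)/6)² = 2.778
te_Task 3 = (8 + 4·14 + 20)/6 = 84/6 = 14; σ²_Task 3 = ((20−8)/6)² = 4.000
te_Task 4 = (9 + 4·10 + 17)/6 = 66/6 = 11; σ²_Task 4 = ((17−9)/6)² = 1.778
te_Task 5 = (1 + 4·2 + 15)/6 = 24/6 = 4; σ²_Task 5 = ((15−1)/6)² = 5.444

Forward pass:
ES_Task 1 = 0; EF_Task 1 = 14
ES_Task 2 = 0; EF_Task 2 = 11
ES_Task 3 = max(EF_Task 1=14, EF_Task 2=11) = 14; EF_Task 3 = 14+14 = 28
ES_Task 4 = 14; EF_Task 4 = 14+11 = 25
ES_Task 5 = max(EF_Task 2=11, EF_Task 3=28, EF_Task 4=25) = 28; EF_Task 5 = 28+4 = 32
Expected project duration μ = 32 weeks. Critical path: Task 1 → Task 3 → Task 5.

Variance along critical path = 1.000 + 4.000 + 5.444 = 10.444; σ = √10.444 = 3.232 weeks.
Z = (34 − 32) / 3.232 = 0.619
P(T ≤ 34) = Φ(0.619) ≈ 0.732

0.732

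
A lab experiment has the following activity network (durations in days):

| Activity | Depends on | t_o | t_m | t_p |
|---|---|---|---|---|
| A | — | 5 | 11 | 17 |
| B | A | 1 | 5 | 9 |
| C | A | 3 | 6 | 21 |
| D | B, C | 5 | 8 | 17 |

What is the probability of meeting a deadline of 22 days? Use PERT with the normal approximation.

0.073

te_A = (5 + 4·11 + 17)/6 = 66/6 = 11; σ²_A = ((17−5)/6)² = 4.000
te_B = (1 + 4·5 + 9)/6 = 30/6 = 5; σ²_B = ((9−1)/6)² = 1.778
te_C = (3 + 4·6 + 21)/6 = 48/6 = 8; σ²_C = ((21−3)/6)² = 9.000
te_D = (5 + 4·8 + 17)/6 = 54/6 = 9; σ²_D = ((17−5)/6)² = 4.000

Forward pass:
ES_A = 0; EF_A = 11
ES_B = 11; EF_B = 11+5 = 16
ES_C = 11; EF_C = 11+8 = 19
ES_D = max(EF_B=16, EF_C=19) = 19; EF_D = 19+9 = 28
Expected project duration μ = 28 days. Critical path: A → C → D.

Variance along critical path = 4.000 + 9.000 + 4.000 = 17.000; σ = √17.000 = 4.123 days.
Z = (22 − 28) / 4.123 = -1.455
P(T ≤ 22) = Φ(-1.455) ≈ 0.073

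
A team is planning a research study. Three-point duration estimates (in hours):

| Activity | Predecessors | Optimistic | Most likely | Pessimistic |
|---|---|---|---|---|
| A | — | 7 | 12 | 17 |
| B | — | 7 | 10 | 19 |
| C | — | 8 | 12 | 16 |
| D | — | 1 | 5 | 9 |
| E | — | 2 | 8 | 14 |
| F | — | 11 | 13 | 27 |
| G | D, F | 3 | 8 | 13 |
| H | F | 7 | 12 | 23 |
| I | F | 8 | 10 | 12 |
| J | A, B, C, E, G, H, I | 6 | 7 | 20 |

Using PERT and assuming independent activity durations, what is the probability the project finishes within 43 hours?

0.912

te_A = (7 + 4·12 + 17)/6 = 72/6 = 12; σ²_A = ((17−7)/6)² = 2.778
te_B = (7 + 4·10 + 19)/6 = 66/6 = 11; σ²_B = ((19−7)/6)² = 4.000
te_C = (8 + 4·12 + 16)/6 = 72/6 = 12; σ²_C = ((16−8)/6)² = 1.778
te_D = (1 + 4·5 + 9)/6 = 30/6 = 5; σ²_D = ((9−1)/6)² = 1.778
te_E = (2 + 4·8 + 14)/6 = 48/6 = 8; σ²_E = ((14−2)/6)² = 4.000
te_F = (11 + 4·13 + 27)/6 = 90/6 = 15; σ²_F = ((27−11)/6)² = 7.111
te_G = (3 + 4·8 + 13)/6 = 48/6 = 8; σ²_G = ((13−3)/6)² = 2.778
te_H = (7 + 4·12 + 23)/6 = 78/6 = 13; σ²_H = ((23−7)/6)² = 7.111
te_I = (8 + 4·10 + 12)/6 = 60/6 = 10; σ²_I = ((12−8)/6)² = 0.444
te_J = (6 + 4·7 + 20)/6 = 54/6 = 9; σ²_J = ((20−6)/6)² = 5.444

Forward pass:
ES_A = 0; EF_A = 12
ES_B = 0; EF_B = 11
ES_C = 0; EF_C = 12
ES_D = 0; EF_D = 5
ES_E = 0; EF_E = 8
ES_F = 0; EF_F = 15
ES_G = max(EF_D=5, EF_F=15) = 15; EF_G = 15+8 = 23
ES_H = 15; EF_H = 15+13 = 28
ES_I = 15; EF_I = 15+10 = 25
ES_J = max(EF_A=12, EF_B=11, EF_C=12, EF_E=8, EF_G=23, EF_H=28, EF_I=25) = 28; EF_J = 28+9 = 37
Expected project duration μ = 37 hours. Critical path: F → H → J.

Variance along critical path = 7.111 + 7.111 + 5.444 = 19.667; σ = √19.667 = 4.435 hours.
Z = (43 − 37) / 4.435 = 1.353
P(T ≤ 43) = Φ(1.353) ≈ 0.912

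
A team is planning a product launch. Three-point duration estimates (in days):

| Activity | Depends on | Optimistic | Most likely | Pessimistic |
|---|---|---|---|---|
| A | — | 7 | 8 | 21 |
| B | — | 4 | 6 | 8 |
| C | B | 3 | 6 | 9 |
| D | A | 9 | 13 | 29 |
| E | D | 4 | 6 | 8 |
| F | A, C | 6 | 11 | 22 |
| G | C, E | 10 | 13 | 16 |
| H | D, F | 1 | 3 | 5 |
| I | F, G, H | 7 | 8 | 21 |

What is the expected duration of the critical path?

te_A = (7 + 4·8 + 21)/6 = 60/6 = 10
te_B = (4 + 4·6 + 8)/6 = 36/6 = 6
te_C = (3 + 4·6 + 9)/6 = 36/6 = 6
te_D = (9 + 4·13 + 29)/6 = 90/6 = 15
te_E = (4 + 4·6 + 8)/6 = 36/6 = 6
te_F = (6 + 4·11 + 22)/6 = 72/6 = 12
te_G = (10 + 4·13 + 16)/6 = 78/6 = 13
te_H = (1 + 4·3 + 5)/6 = 18/6 = 3
te_I = (7 + 4·8 + 21)/6 = 60/6 = 10

Forward pass:
ES_A = 0; EF_A = 10
ES_B = 0; EF_B = 6
ES_C = 6; EF_C = 6+6 = 12
ES_D = 10; EF_D = 10+15 = 25
ES_E = 25; EF_E = 25+6 = 31
ES_F = max(EF_A=10, EF_C=12) = 12; EF_F = 12+12 = 24
ES_G = max(EF_C=12, EF_E=31) = 31; EF_G = 31+13 = 44
ES_H = max(EF_D=25, EF_F=24) = 25; EF_H = 25+3 = 28
ES_I = max(EF_F=24, EF_G=44, EF_H=28) = 44; EF_I = 44+10 = 54
Expected project duration μ = 54 days. Critical path: A → D → E → G → I.

54 days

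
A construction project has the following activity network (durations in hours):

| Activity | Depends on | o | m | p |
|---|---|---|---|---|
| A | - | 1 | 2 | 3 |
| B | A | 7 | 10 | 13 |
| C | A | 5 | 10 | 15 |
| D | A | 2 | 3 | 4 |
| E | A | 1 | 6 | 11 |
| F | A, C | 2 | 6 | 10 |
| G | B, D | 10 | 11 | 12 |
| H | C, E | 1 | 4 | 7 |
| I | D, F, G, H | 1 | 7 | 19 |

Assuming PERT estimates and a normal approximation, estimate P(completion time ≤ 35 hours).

0.895

te_A = (1 + 4·2 + 3)/6 = 12/6 = 2; σ²_A = ((3−1)/6)² = 0.111
te_B = (7 + 4·10 + 13)/6 = 60/6 = 10; σ²_B = ((13−7)/6)² = 1.000
te_C = (5 + 4·10 + 15)/6 = 60/6 = 10; σ²_C = ((15−5)/6)² = 2.778
te_D = (2 + 4·3 + 4)/6 = 18/6 = 3; σ²_D = ((4−2)/6)² = 0.111
te_E = (1 + 4·6 + 11)/6 = 36/6 = 6; σ²_E = ((11−1)/6)² = 2.778
te_F = (2 + 4·6 + 10)/6 = 36/6 = 6; σ²_F = ((10−2)/6)² = 1.778
te_G = (10 + 4·11 + 12)/6 = 66/6 = 11; σ²_G = ((12−10)/6)² = 0.111
te_H = (1 + 4·4 + 7)/6 = 24/6 = 4; σ²_H = ((7−1)/6)² = 1.000
te_I = (1 + 4·7 + 19)/6 = 48/6 = 8; σ²_I = ((19−1)/6)² = 9.000

Forward pass:
ES_A = 0; EF_A = 2
ES_B = 2; EF_B = 2+10 = 12
ES_C = 2; EF_C = 2+10 = 12
ES_D = 2; EF_D = 2+3 = 5
ES_E = 2; EF_E = 2+6 = 8
ES_F = max(EF_A=2, EF_C=12) = 12; EF_F = 12+6 = 18
ES_G = max(EF_B=12, EF_D=5) = 12; EF_G = 12+11 = 23
ES_H = max(EF_C=12, EF_E=8) = 12; EF_H = 12+4 = 16
ES_I = max(EF_D=5, EF_F=18, EF_G=23, EF_H=16) = 23; EF_I = 23+8 = 31
Expected project duration μ = 31 hours. Critical path: A → B → G → I.

Variance along critical path = 0.111 + 1.000 + 0.111 + 9.000 = 10.222; σ = √10.222 = 3.197 hours.
Z = (35 − 31) / 3.197 = 1.251
P(T ≤ 35) = Φ(1.251) ≈ 0.895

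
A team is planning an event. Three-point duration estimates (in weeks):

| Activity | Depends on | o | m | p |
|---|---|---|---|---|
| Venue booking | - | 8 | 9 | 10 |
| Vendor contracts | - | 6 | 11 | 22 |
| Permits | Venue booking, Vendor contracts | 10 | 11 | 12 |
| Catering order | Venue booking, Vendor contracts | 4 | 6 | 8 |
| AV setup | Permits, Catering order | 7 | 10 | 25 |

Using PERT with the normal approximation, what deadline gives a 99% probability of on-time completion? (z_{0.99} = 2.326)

44.4 weeks

te_Venue booking = (8 + 4·9 + 10)/6 = 54/6 = 9; σ²_Venue booking = ((10−8)/6)² = 0.111
te_Vendor contracts = (6 + 4·11 + 22)/6 = 72/6 = 12; σ²_Vendor contracts = ((22−6)/6)² = 7.111
te_Permits = (10 + 4·11 + 12)/6 = 66/6 = 11; σ²_Permits = ((12−10)/6)² = 0.111
te_Catering order = (4 + 4·6 + 8)/6 = 36/6 = 6; σ²_Catering order = ((8−4)/6)² = 0.444
te_AV setup = (7 + 4·10 + 25)/6 = 72/6 = 12; σ²_AV setup = ((25−7)/6)² = 9.000

Forward pass:
ES_Venue booking = 0; EF_Venue booking = 9
ES_Vendor contracts = 0; EF_Vendor contracts = 12
ES_Permits = max(EF_Venue booking=9, EF_Vendor contracts=12) = 12; EF_Permits = 12+11 = 23
ES_Catering order = max(EF_Venue booking=9, EF_Vendor contracts=12) = 12; EF_Catering order = 12+6 = 18
ES_AV setup = max(EF_Permits=23, EF_Catering order=18) = 23; EF_AV setup = 23+12 = 35
Expected project duration μ = 35 weeks. Critical path: Vendor contracts → Permits → AV setup.

Variance along critical path = 7.111 + 0.111 + 9.000 = 16.222; σ = 4.028 weeks.
D = μ + z·σ = 35 + 2.326·4.028 = 44.4 weeks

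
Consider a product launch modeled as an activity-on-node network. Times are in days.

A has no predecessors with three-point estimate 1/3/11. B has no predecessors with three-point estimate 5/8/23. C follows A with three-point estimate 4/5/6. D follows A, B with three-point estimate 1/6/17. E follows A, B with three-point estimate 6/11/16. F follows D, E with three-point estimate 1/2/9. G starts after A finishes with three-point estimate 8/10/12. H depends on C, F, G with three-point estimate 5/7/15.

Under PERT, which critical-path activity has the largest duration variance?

te_A = (1 + 4·3 + 11)/6 = 24/6 = 4; σ²_A = ((11−1)/6)² = 2.778
te_B = (5 + 4·8 + 23)/6 = 60/6 = 10; σ²_B = ((23−5)/6)² = 9.000
te_C = (4 + 4·5 + 6)/6 = 30/6 = 5; σ²_C = ((6−4)/6)² = 0.111
te_D = (1 + 4·6 + 17)/6 = 42/6 = 7; σ²_D = ((17−1)/6)² = 7.111
te_E = (6 + 4·11 + 16)/6 = 66/6 = 11; σ²_E = ((16−6)/6)² = 2.778
te_F = (1 + 4·2 + 9)/6 = 18/6 = 3; σ²_F = ((9−1)/6)² = 1.778
te_G = (8 + 4·10 + 12)/6 = 60/6 = 10; σ²_G = ((12−8)/6)² = 0.444
te_H = (5 + 4·7 + 15)/6 = 48/6 = 8; σ²_H = ((15−5)/6)² = 2.778

Forward pass:
ES_A = 0; EF_A = 4
ES_B = 0; EF_B = 10
ES_C = 4; EF_C = 4+5 = 9
ES_D = max(EF_A=4, EF_B=10) = 10; EF_D = 10+7 = 17
ES_E = max(EF_A=4, EF_B=10) = 10; EF_E = 10+11 = 21
ES_F = max(EF_D=17, EF_E=21) = 21; EF_F = 21+3 = 24
ES_G = 4; EF_G = 4+10 = 14
ES_H = max(EF_C=9, EF_F=24, EF_G=14) = 24; EF_H = 24+8 = 32
Expected project duration μ = 32 days. Critical path: B → E → F → H.

Variances on critical path: σ²_B=9.000, σ²_E=2.778, σ²_F=1.778, σ²_H=2.778.
Largest is σ²_B = 9.000.

B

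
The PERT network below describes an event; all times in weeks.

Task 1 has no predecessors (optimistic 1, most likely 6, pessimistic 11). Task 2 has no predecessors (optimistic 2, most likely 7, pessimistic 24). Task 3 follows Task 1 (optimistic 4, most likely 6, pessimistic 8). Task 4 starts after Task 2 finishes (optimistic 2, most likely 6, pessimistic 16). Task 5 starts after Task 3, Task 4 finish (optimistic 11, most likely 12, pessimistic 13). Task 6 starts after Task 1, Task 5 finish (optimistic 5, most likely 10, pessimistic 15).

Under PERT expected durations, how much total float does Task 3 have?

te_Task 1 = (1 + 4·6 + 11)/6 = 36/6 = 6
te_Task 2 = (2 + 4·7 + 24)/6 = 54/6 = 9
te_Task 3 = (4 + 4·6 + 8)/6 = 36/6 = 6
te_Task 4 = (2 + 4·6 + 16)/6 = 42/6 = 7
te_Task 5 = (11 + 4·12 + 13)/6 = 72/6 = 12
te_Task 6 = (5 + 4·10 + 15)/6 = 60/6 = 10

Forward pass:
ES_Task 1 = 0; EF_Task 1 = 6
ES_Task 2 = 0; EF_Task 2 = 9
ES_Task 3 = 6; EF_Task 3 = 6+6 = 12
ES_Task 4 = 9; EF_Task 4 = 9+7 = 16
ES_Task 5 = max(EF_Task 3=12, EF_Task 4=16) = 16; EF_Task 5 = 16+12 = 28
ES_Task 6 = max(EF_Task 1=6, EF_Task 5=28) = 28; EF_Task 6 = 28+10 = 38
Expected project duration μ = 38 weeks. Critical path: Task 2 → Task 4 → Task 5 → Task 6.

Backward pass:
LF_Task 6 = 38; LS_Task 6 = 38−10 = 28
LF_Task 5 = LS_Task 6 = 28; LS_Task 5 = 28−12 = 16
LF_Task 4 = LS_Task 5 = 16; LS_Task 4 = 16−7 = 9
LF_Task 3 = LS_Task 5 = 16; LS_Task 3 = 16−6 = 10
LF_Task 2 = LS_Task 4 = 9; LS_Task 2 = 9−9 = 0
LF_Task 1 = min(LS_Task 3=10, LS_Task 6=28) = 10; LS_Task 1 = 10−6 = 4
Slack_Task 3 = LS_Task 3 − ES_Task 3 = 10 − 6 = 4

4 weeks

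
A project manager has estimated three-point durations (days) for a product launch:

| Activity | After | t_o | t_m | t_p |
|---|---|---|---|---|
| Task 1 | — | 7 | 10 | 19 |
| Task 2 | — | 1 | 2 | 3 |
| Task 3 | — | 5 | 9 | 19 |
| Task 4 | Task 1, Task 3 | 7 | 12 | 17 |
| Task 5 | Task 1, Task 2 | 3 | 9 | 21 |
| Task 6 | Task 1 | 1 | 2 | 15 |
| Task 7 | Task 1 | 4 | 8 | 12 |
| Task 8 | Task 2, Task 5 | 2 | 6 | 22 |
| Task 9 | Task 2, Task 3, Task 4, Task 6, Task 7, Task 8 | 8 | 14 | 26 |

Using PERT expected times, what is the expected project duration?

44 days

te_Task 1 = (7 + 4·10 + 19)/6 = 66/6 = 11
te_Task 2 = (1 + 4·2 + 3)/6 = 12/6 = 2
te_Task 3 = (5 + 4·9 + 19)/6 = 60/6 = 10
te_Task 4 = (7 + 4·12 + 17)/6 = 72/6 = 12
te_Task 5 = (3 + 4·9 + 21)/6 = 60/6 = 10
te_Task 6 = (1 + 4·2 + 15)/6 = 24/6 = 4
te_Task 7 = (4 + 4·8 + 12)/6 = 48/6 = 8
te_Task 8 = (2 + 4·6 + 22)/6 = 48/6 = 8
te_Task 9 = (8 + 4·14 + 26)/6 = 90/6 = 15

Forward pass:
ES_Task 1 = 0; EF_Task 1 = 11
ES_Task 2 = 0; EF_Task 2 = 2
ES_Task 3 = 0; EF_Task 3 = 10
ES_Task 4 = max(EF_Task 1=11, EF_Task 3=10) = 11; EF_Task 4 = 11+12 = 23
ES_Task 5 = max(EF_Task 1=11, EF_Task 2=2) = 11; EF_Task 5 = 11+10 = 21
ES_Task 6 = 11; EF_Task 6 = 11+4 = 15
ES_Task 7 = 11; EF_Task 7 = 11+8 = 19
ES_Task 8 = max(EF_Task 2=2, EF_Task 5=21) = 21; EF_Task 8 = 21+8 = 29
ES_Task 9 = max(EF_Task 2=2, EF_Task 3=10, EF_Task 4=23, EF_Task 6=15, EF_Task 7=19, EF_Task 8=29) = 29; EF_Task 9 = 29+15 = 44
Expected project duration μ = 44 days. Critical path: Task 1 → Task 5 → Task 8 → Task 9.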